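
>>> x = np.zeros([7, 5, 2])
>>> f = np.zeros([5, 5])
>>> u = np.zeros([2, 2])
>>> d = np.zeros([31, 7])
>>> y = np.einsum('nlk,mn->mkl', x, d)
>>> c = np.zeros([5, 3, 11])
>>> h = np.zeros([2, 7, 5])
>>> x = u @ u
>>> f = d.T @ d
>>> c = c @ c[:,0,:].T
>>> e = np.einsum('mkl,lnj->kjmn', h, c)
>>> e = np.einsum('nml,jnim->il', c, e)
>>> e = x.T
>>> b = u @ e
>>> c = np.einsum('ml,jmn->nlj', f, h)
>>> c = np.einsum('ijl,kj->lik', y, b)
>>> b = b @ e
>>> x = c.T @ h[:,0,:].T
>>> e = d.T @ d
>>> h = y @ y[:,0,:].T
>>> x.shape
(2, 31, 2)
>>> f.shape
(7, 7)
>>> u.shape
(2, 2)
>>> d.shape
(31, 7)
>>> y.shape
(31, 2, 5)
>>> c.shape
(5, 31, 2)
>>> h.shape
(31, 2, 31)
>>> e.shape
(7, 7)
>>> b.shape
(2, 2)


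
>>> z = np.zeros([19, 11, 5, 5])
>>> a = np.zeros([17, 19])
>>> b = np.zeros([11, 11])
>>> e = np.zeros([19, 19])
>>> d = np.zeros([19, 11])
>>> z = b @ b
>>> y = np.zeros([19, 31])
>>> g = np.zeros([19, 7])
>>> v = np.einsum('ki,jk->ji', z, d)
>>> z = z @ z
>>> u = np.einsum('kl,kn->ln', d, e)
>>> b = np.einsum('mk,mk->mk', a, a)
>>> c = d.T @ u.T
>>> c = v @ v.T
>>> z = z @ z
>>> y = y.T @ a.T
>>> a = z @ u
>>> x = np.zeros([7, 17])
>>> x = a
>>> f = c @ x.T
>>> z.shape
(11, 11)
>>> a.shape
(11, 19)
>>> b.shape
(17, 19)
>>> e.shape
(19, 19)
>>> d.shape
(19, 11)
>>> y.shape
(31, 17)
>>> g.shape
(19, 7)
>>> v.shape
(19, 11)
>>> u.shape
(11, 19)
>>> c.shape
(19, 19)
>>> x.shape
(11, 19)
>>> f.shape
(19, 11)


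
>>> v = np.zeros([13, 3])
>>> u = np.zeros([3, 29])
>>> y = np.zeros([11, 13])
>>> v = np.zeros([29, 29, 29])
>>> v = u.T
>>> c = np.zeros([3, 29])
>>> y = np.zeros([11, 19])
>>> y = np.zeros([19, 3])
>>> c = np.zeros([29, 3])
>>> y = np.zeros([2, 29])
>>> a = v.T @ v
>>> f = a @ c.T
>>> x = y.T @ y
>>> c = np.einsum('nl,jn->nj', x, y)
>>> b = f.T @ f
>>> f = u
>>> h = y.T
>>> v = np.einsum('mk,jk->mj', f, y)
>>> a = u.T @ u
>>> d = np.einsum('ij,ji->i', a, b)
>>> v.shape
(3, 2)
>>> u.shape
(3, 29)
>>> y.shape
(2, 29)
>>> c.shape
(29, 2)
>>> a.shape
(29, 29)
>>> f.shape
(3, 29)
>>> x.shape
(29, 29)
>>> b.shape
(29, 29)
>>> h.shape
(29, 2)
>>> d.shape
(29,)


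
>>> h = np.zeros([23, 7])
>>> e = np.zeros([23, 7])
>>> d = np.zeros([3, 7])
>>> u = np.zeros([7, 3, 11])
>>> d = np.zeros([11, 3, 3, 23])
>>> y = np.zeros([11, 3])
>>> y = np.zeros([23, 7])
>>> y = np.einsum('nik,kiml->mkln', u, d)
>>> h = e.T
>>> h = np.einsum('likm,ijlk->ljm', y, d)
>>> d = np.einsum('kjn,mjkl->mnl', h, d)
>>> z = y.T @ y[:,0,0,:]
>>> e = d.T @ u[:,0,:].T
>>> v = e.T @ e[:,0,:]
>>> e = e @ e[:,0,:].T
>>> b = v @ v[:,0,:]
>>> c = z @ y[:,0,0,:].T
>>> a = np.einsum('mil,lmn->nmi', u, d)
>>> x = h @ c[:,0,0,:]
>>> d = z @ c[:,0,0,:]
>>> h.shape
(3, 3, 7)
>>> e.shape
(23, 7, 23)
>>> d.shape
(7, 23, 11, 3)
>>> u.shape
(7, 3, 11)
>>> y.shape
(3, 11, 23, 7)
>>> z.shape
(7, 23, 11, 7)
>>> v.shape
(7, 7, 7)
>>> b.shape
(7, 7, 7)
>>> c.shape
(7, 23, 11, 3)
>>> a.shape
(23, 7, 3)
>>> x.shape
(3, 3, 3)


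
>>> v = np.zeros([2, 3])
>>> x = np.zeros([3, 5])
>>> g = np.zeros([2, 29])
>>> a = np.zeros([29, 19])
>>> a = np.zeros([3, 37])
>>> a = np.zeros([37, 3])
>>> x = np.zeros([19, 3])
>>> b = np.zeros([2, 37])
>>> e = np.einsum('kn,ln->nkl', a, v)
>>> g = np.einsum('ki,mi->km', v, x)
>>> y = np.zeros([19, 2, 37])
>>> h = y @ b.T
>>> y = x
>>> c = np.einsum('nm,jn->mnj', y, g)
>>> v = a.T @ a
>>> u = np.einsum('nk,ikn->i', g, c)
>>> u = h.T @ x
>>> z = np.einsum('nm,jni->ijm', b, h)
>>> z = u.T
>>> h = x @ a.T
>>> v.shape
(3, 3)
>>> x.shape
(19, 3)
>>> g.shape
(2, 19)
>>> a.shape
(37, 3)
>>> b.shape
(2, 37)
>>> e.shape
(3, 37, 2)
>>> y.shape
(19, 3)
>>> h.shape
(19, 37)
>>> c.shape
(3, 19, 2)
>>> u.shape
(2, 2, 3)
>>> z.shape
(3, 2, 2)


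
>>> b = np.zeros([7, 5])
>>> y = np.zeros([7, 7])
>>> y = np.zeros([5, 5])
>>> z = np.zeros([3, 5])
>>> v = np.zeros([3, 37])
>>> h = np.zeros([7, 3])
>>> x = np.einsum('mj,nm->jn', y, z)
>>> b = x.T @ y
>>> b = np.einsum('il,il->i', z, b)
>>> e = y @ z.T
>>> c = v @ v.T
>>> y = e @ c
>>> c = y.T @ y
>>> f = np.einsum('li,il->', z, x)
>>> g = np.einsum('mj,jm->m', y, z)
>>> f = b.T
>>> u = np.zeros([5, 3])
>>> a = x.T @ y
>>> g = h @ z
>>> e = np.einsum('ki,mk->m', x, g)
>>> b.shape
(3,)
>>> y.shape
(5, 3)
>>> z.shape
(3, 5)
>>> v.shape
(3, 37)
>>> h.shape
(7, 3)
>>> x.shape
(5, 3)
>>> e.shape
(7,)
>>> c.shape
(3, 3)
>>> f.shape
(3,)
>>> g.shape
(7, 5)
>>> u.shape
(5, 3)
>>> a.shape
(3, 3)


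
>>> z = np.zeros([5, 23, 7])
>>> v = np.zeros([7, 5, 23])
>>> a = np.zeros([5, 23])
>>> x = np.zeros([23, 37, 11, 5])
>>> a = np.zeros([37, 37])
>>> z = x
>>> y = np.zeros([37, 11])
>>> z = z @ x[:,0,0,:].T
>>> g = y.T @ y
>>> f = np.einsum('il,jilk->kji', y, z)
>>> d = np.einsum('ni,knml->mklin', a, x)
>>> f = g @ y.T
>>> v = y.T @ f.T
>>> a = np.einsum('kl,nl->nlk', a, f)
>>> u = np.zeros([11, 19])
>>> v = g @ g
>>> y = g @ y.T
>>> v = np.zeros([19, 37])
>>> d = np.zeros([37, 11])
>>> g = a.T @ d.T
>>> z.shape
(23, 37, 11, 23)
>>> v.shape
(19, 37)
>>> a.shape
(11, 37, 37)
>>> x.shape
(23, 37, 11, 5)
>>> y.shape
(11, 37)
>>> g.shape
(37, 37, 37)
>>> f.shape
(11, 37)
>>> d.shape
(37, 11)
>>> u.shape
(11, 19)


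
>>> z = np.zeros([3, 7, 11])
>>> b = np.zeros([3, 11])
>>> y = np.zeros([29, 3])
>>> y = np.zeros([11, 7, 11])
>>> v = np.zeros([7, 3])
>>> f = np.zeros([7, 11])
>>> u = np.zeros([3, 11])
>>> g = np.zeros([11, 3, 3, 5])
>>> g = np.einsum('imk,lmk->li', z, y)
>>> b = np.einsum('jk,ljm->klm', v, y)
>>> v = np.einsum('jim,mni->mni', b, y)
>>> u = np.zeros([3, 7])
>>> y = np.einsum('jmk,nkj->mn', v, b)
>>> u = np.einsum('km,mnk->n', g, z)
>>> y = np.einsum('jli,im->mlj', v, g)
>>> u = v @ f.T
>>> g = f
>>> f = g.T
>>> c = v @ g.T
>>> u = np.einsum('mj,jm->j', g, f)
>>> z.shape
(3, 7, 11)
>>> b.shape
(3, 11, 11)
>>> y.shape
(3, 7, 11)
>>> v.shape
(11, 7, 11)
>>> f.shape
(11, 7)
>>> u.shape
(11,)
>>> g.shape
(7, 11)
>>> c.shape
(11, 7, 7)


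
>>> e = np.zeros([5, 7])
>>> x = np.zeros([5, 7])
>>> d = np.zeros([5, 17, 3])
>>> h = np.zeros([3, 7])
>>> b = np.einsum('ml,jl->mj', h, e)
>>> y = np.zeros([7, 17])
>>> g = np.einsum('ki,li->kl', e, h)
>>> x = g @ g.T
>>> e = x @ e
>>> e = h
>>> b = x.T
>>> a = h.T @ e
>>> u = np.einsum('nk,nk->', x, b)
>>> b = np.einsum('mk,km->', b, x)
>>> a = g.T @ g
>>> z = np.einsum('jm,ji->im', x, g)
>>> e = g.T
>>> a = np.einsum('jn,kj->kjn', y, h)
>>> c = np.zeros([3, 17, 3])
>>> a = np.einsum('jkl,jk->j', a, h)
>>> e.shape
(3, 5)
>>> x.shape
(5, 5)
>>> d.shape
(5, 17, 3)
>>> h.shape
(3, 7)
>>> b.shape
()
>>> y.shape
(7, 17)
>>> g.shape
(5, 3)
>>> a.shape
(3,)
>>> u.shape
()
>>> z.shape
(3, 5)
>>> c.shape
(3, 17, 3)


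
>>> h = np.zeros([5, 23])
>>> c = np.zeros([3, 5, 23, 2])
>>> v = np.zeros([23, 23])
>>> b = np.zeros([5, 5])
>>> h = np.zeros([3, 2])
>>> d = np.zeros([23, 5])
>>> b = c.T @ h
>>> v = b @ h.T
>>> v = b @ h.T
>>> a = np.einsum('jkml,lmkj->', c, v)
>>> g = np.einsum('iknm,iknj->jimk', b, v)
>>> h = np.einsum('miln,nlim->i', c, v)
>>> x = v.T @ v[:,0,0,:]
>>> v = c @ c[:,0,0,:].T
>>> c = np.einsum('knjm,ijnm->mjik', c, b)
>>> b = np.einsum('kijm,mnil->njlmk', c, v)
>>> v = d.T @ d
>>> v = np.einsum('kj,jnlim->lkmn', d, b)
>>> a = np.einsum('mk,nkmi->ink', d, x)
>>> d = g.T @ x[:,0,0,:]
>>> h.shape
(5,)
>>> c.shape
(2, 23, 2, 3)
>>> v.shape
(3, 23, 2, 2)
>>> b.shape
(5, 2, 3, 3, 2)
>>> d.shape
(23, 2, 2, 3)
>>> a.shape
(3, 3, 5)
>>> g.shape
(3, 2, 2, 23)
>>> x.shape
(3, 5, 23, 3)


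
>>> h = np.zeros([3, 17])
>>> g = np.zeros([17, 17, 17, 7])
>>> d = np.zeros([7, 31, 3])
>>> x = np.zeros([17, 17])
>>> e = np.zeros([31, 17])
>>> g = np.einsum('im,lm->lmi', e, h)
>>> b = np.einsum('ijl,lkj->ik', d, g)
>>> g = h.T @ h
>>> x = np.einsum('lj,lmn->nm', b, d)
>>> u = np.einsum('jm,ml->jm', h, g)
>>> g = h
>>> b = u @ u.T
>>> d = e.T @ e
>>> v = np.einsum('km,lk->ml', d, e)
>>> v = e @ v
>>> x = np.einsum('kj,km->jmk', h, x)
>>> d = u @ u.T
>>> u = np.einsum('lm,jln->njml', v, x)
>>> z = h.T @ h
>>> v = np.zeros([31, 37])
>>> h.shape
(3, 17)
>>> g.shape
(3, 17)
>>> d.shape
(3, 3)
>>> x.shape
(17, 31, 3)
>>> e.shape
(31, 17)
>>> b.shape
(3, 3)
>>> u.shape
(3, 17, 31, 31)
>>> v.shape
(31, 37)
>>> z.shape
(17, 17)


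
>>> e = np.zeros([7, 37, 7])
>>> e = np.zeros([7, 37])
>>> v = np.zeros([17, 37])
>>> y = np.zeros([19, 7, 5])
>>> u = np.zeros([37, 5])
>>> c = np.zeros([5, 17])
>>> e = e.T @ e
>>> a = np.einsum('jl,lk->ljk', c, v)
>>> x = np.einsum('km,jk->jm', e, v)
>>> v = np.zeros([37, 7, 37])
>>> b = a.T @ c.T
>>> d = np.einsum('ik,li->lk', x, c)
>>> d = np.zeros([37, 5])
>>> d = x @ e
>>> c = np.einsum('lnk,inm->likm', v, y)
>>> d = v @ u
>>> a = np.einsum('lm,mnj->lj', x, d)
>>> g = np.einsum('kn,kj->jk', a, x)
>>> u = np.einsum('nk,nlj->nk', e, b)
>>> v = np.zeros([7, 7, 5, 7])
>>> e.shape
(37, 37)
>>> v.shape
(7, 7, 5, 7)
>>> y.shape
(19, 7, 5)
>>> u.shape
(37, 37)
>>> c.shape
(37, 19, 37, 5)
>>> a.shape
(17, 5)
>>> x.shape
(17, 37)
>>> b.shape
(37, 5, 5)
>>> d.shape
(37, 7, 5)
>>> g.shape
(37, 17)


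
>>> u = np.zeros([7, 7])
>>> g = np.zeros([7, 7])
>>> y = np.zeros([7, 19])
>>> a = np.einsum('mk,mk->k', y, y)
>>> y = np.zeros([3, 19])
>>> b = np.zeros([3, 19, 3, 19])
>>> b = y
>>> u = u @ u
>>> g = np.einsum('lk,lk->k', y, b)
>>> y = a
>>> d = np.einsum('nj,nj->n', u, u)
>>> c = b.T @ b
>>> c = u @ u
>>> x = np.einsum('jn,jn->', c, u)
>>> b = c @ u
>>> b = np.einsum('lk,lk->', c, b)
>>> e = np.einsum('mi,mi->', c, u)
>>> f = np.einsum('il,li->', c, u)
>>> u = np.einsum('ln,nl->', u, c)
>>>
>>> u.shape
()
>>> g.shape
(19,)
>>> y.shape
(19,)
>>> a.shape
(19,)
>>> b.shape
()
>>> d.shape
(7,)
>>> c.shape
(7, 7)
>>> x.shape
()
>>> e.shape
()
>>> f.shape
()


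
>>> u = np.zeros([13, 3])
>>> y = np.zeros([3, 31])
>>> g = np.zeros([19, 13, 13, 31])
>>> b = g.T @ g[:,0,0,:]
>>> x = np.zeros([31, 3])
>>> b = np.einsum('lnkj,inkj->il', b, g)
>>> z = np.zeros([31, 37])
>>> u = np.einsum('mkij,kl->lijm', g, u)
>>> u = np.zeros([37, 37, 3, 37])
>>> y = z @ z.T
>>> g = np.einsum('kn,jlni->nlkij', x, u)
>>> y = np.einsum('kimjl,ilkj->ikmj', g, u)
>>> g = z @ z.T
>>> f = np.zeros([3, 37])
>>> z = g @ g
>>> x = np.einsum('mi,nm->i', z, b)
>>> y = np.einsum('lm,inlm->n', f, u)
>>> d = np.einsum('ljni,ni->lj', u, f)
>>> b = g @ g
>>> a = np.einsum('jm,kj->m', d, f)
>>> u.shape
(37, 37, 3, 37)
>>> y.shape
(37,)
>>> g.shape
(31, 31)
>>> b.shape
(31, 31)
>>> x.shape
(31,)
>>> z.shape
(31, 31)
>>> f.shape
(3, 37)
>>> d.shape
(37, 37)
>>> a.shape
(37,)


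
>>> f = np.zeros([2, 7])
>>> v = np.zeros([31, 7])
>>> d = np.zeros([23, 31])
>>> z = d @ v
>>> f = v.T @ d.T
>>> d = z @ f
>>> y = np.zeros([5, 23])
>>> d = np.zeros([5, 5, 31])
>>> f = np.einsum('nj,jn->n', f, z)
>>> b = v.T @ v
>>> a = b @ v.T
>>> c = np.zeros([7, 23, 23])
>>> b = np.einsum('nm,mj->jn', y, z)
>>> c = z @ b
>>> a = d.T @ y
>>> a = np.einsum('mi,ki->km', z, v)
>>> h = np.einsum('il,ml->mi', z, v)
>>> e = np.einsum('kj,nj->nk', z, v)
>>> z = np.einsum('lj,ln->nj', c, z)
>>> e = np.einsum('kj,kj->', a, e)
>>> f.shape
(7,)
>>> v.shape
(31, 7)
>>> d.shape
(5, 5, 31)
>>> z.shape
(7, 5)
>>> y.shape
(5, 23)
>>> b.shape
(7, 5)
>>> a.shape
(31, 23)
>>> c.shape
(23, 5)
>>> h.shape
(31, 23)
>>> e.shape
()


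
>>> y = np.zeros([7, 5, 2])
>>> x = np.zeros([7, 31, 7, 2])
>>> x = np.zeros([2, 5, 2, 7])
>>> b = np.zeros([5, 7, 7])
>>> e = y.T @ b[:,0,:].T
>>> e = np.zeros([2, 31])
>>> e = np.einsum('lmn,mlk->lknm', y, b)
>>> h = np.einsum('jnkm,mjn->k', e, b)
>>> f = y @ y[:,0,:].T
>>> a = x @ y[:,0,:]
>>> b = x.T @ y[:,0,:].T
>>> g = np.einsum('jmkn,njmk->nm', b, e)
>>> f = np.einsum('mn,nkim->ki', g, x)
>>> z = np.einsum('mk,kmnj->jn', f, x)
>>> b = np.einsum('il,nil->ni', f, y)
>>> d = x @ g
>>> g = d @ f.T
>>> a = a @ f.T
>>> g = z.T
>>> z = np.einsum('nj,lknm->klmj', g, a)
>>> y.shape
(7, 5, 2)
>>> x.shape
(2, 5, 2, 7)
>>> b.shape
(7, 5)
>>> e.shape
(7, 7, 2, 5)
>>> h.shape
(2,)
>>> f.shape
(5, 2)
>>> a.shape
(2, 5, 2, 5)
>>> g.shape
(2, 7)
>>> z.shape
(5, 2, 5, 7)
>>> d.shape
(2, 5, 2, 2)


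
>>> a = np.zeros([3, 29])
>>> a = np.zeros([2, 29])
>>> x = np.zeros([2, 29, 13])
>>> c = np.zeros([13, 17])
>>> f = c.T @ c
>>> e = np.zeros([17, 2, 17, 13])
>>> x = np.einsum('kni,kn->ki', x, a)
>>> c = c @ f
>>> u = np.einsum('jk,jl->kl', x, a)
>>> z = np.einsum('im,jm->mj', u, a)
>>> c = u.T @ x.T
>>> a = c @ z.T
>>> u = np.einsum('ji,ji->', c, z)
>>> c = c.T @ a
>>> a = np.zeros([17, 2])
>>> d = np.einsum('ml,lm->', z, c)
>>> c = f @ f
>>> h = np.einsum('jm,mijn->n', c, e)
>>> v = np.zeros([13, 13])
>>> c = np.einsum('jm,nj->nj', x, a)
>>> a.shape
(17, 2)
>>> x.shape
(2, 13)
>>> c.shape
(17, 2)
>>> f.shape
(17, 17)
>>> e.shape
(17, 2, 17, 13)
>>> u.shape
()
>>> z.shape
(29, 2)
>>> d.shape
()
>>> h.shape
(13,)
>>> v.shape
(13, 13)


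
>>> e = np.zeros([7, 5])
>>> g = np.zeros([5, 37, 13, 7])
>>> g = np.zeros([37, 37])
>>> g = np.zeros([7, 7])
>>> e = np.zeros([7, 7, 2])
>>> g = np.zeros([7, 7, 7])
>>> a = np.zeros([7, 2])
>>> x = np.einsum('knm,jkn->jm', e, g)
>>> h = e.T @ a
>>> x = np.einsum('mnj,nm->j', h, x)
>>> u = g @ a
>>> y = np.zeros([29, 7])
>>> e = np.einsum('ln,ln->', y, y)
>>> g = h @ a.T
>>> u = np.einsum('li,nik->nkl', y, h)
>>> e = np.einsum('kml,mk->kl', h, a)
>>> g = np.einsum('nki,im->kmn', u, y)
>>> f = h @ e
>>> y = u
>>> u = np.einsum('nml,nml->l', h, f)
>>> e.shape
(2, 2)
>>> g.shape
(2, 7, 2)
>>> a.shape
(7, 2)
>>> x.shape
(2,)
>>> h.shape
(2, 7, 2)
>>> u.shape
(2,)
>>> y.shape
(2, 2, 29)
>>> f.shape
(2, 7, 2)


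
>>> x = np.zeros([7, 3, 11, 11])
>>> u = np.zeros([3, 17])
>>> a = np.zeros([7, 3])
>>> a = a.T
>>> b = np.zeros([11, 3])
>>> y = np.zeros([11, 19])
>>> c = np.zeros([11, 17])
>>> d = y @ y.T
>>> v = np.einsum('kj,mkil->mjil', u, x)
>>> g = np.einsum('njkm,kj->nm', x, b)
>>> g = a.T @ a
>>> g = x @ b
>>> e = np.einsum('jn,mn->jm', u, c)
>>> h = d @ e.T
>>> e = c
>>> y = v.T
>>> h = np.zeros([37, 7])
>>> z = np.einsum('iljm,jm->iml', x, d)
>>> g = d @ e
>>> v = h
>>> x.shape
(7, 3, 11, 11)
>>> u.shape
(3, 17)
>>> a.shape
(3, 7)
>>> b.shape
(11, 3)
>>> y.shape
(11, 11, 17, 7)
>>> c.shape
(11, 17)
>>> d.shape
(11, 11)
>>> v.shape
(37, 7)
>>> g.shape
(11, 17)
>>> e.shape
(11, 17)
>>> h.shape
(37, 7)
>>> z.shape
(7, 11, 3)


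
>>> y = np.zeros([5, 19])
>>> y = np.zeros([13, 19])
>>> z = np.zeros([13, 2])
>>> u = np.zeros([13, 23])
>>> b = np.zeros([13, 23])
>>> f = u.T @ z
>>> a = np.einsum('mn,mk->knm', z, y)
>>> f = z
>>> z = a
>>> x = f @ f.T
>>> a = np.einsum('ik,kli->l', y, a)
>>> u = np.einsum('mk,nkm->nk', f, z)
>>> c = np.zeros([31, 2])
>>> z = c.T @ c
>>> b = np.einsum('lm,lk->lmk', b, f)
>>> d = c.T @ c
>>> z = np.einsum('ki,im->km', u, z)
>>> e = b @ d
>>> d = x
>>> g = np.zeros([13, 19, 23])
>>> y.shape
(13, 19)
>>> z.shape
(19, 2)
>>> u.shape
(19, 2)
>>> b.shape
(13, 23, 2)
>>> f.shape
(13, 2)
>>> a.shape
(2,)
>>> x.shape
(13, 13)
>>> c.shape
(31, 2)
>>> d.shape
(13, 13)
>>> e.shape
(13, 23, 2)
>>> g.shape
(13, 19, 23)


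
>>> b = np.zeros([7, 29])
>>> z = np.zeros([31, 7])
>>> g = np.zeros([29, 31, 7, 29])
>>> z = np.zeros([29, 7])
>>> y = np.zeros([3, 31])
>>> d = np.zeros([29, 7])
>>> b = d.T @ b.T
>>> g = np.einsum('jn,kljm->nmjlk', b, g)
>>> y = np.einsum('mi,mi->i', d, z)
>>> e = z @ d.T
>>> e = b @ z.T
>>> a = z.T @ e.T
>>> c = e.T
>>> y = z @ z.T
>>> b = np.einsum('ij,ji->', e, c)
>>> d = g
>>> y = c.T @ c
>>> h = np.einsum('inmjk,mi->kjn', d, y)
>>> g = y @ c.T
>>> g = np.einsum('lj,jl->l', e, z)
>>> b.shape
()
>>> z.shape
(29, 7)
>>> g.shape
(7,)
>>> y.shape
(7, 7)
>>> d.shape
(7, 29, 7, 31, 29)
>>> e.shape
(7, 29)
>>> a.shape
(7, 7)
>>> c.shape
(29, 7)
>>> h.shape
(29, 31, 29)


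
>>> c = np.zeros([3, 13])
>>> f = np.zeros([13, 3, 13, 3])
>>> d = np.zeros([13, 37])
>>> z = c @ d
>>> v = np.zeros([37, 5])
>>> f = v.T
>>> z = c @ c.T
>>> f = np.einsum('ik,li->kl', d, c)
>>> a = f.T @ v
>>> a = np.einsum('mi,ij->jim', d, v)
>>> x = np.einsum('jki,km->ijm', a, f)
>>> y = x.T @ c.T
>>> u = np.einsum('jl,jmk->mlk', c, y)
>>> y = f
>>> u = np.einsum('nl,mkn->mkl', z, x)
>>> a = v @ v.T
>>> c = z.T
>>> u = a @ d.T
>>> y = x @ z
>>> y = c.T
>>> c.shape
(3, 3)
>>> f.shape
(37, 3)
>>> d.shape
(13, 37)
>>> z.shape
(3, 3)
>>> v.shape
(37, 5)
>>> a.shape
(37, 37)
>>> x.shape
(13, 5, 3)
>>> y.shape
(3, 3)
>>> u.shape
(37, 13)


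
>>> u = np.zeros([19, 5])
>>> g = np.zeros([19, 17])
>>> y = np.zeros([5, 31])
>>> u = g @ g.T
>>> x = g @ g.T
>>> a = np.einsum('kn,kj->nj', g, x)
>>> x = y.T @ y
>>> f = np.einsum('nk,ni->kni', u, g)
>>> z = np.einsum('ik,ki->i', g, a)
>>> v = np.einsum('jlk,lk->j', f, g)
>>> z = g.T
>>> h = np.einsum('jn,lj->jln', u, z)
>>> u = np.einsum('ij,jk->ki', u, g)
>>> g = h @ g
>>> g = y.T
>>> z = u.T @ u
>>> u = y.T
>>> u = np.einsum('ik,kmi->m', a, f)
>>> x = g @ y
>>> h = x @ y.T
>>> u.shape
(19,)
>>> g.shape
(31, 5)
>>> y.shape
(5, 31)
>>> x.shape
(31, 31)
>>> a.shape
(17, 19)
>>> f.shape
(19, 19, 17)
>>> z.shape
(19, 19)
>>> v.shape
(19,)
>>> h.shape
(31, 5)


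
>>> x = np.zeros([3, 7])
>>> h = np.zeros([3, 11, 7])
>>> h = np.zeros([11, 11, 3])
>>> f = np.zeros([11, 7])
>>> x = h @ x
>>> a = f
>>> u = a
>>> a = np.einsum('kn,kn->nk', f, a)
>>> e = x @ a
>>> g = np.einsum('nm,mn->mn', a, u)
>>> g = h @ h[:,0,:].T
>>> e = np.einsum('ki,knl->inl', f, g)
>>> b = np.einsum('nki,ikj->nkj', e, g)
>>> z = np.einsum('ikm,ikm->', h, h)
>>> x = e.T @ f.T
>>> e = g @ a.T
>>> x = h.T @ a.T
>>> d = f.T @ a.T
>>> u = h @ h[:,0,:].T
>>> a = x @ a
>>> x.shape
(3, 11, 7)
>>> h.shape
(11, 11, 3)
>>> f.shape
(11, 7)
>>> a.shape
(3, 11, 11)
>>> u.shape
(11, 11, 11)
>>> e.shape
(11, 11, 7)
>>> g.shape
(11, 11, 11)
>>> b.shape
(7, 11, 11)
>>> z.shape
()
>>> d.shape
(7, 7)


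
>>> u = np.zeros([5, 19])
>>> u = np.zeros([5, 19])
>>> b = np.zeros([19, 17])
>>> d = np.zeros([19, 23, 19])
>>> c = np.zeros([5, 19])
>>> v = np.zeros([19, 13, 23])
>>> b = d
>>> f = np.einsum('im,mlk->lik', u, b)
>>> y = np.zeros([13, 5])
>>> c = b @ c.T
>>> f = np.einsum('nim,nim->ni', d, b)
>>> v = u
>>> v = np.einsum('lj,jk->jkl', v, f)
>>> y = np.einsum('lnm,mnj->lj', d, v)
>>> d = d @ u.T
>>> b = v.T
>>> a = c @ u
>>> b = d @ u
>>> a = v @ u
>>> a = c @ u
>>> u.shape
(5, 19)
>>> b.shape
(19, 23, 19)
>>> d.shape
(19, 23, 5)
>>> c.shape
(19, 23, 5)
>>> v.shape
(19, 23, 5)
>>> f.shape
(19, 23)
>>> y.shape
(19, 5)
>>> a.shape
(19, 23, 19)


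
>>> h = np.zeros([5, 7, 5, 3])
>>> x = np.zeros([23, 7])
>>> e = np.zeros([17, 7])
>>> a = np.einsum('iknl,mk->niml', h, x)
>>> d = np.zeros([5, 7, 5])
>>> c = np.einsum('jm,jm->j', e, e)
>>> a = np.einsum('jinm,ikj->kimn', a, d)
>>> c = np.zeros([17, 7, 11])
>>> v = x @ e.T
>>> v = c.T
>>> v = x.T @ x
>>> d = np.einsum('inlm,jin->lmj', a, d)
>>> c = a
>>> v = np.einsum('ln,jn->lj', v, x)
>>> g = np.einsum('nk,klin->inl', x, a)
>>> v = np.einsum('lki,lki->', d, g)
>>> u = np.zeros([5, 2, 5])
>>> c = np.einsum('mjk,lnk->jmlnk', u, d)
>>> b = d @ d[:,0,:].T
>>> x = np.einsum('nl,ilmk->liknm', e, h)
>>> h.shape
(5, 7, 5, 3)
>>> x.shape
(7, 5, 3, 17, 5)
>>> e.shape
(17, 7)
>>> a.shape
(7, 5, 3, 23)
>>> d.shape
(3, 23, 5)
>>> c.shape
(2, 5, 3, 23, 5)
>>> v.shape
()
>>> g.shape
(3, 23, 5)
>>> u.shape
(5, 2, 5)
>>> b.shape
(3, 23, 3)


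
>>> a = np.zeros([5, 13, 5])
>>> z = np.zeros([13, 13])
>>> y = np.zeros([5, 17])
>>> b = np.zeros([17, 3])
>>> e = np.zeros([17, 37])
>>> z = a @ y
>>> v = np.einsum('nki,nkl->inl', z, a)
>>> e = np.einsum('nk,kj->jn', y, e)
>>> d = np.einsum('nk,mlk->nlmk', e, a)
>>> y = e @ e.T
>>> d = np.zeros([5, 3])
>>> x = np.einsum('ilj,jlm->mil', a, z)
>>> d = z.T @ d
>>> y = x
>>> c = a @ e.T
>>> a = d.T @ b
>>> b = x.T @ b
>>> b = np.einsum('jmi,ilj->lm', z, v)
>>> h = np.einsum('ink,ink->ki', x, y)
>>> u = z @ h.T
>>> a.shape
(3, 13, 3)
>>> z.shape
(5, 13, 17)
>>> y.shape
(17, 5, 13)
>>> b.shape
(5, 13)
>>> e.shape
(37, 5)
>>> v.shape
(17, 5, 5)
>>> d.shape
(17, 13, 3)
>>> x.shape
(17, 5, 13)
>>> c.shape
(5, 13, 37)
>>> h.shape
(13, 17)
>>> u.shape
(5, 13, 13)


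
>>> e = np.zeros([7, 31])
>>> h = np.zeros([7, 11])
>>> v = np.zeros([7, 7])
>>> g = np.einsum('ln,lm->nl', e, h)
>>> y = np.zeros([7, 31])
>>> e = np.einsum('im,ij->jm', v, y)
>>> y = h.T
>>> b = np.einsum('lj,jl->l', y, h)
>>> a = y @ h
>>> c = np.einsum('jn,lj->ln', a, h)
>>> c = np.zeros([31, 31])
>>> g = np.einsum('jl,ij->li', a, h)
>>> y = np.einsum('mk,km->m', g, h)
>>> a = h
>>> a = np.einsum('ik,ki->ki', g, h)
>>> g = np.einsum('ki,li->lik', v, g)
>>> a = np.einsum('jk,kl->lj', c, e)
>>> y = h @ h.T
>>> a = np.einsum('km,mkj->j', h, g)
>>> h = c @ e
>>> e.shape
(31, 7)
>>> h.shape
(31, 7)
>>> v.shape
(7, 7)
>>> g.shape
(11, 7, 7)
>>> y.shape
(7, 7)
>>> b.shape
(11,)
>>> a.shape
(7,)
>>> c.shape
(31, 31)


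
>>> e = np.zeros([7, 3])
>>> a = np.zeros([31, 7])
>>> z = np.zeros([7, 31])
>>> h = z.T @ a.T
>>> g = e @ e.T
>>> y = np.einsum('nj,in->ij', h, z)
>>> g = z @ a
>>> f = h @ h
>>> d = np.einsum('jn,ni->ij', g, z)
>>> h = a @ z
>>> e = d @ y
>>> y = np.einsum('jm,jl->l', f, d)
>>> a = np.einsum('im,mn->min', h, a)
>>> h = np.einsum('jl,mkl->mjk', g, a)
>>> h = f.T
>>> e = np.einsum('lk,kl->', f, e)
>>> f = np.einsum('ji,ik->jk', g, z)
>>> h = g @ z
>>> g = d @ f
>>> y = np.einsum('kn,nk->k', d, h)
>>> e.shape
()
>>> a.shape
(31, 31, 7)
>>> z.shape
(7, 31)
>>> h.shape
(7, 31)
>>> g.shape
(31, 31)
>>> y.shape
(31,)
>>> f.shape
(7, 31)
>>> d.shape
(31, 7)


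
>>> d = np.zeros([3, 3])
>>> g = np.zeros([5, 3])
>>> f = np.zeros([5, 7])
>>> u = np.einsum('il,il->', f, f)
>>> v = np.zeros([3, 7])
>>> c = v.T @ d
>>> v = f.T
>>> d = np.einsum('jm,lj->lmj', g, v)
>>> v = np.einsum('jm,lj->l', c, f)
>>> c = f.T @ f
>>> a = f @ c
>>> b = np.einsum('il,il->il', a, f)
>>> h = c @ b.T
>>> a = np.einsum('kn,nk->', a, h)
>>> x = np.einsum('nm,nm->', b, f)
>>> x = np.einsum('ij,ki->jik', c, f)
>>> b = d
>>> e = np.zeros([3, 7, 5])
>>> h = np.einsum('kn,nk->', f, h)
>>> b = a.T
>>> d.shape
(7, 3, 5)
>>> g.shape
(5, 3)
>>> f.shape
(5, 7)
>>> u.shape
()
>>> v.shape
(5,)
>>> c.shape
(7, 7)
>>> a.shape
()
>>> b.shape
()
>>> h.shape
()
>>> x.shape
(7, 7, 5)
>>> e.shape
(3, 7, 5)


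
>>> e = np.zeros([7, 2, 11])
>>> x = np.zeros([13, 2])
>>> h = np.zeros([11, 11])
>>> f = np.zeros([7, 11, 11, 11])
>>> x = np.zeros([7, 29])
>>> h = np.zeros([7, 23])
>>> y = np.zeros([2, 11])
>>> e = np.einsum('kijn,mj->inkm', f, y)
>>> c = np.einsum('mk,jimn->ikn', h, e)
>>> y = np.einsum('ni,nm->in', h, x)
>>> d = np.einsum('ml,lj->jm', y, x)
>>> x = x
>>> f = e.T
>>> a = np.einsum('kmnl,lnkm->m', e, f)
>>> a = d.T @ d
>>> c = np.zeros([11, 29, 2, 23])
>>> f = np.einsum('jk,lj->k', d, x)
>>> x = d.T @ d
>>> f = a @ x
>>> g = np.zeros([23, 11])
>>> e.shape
(11, 11, 7, 2)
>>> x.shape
(23, 23)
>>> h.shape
(7, 23)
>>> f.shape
(23, 23)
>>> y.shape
(23, 7)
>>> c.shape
(11, 29, 2, 23)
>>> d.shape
(29, 23)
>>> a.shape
(23, 23)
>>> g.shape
(23, 11)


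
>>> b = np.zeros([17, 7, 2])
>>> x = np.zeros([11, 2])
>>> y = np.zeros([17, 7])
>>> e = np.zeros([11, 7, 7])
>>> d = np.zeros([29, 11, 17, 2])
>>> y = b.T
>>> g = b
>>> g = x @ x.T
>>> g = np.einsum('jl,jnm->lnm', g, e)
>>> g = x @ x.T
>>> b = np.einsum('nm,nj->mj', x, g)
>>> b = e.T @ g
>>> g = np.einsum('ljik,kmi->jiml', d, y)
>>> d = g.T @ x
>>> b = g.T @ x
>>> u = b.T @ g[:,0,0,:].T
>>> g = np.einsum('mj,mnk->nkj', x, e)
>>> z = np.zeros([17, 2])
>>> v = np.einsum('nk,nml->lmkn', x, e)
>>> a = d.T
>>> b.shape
(29, 7, 17, 2)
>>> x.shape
(11, 2)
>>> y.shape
(2, 7, 17)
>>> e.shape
(11, 7, 7)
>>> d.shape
(29, 7, 17, 2)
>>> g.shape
(7, 7, 2)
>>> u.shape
(2, 17, 7, 11)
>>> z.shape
(17, 2)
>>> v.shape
(7, 7, 2, 11)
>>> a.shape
(2, 17, 7, 29)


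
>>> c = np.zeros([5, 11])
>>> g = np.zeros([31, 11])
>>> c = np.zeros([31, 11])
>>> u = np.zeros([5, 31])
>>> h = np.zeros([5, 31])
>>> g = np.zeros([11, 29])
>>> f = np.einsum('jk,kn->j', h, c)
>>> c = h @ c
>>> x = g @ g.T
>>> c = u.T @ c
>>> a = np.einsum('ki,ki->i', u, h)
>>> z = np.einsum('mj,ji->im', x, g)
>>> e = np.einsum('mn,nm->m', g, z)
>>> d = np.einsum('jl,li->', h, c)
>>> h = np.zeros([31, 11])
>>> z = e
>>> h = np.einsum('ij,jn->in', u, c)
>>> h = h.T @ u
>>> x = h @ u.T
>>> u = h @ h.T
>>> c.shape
(31, 11)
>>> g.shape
(11, 29)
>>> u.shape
(11, 11)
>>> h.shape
(11, 31)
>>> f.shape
(5,)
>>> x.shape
(11, 5)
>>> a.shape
(31,)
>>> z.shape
(11,)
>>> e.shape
(11,)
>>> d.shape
()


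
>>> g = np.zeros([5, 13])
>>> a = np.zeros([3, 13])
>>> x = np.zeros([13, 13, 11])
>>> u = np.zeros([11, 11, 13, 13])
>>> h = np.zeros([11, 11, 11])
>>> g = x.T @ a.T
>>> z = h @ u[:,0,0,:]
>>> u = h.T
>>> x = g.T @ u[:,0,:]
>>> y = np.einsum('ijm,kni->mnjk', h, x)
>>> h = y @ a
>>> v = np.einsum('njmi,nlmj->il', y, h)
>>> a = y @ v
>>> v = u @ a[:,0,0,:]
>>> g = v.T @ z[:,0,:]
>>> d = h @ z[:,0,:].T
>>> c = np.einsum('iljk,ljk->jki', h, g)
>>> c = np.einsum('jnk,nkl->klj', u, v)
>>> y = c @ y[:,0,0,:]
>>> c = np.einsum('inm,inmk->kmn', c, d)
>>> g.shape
(13, 11, 13)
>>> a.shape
(11, 13, 11, 13)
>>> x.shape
(3, 13, 11)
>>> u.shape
(11, 11, 11)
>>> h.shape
(11, 13, 11, 13)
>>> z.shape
(11, 11, 13)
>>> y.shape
(11, 13, 3)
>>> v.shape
(11, 11, 13)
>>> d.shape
(11, 13, 11, 11)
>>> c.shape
(11, 11, 13)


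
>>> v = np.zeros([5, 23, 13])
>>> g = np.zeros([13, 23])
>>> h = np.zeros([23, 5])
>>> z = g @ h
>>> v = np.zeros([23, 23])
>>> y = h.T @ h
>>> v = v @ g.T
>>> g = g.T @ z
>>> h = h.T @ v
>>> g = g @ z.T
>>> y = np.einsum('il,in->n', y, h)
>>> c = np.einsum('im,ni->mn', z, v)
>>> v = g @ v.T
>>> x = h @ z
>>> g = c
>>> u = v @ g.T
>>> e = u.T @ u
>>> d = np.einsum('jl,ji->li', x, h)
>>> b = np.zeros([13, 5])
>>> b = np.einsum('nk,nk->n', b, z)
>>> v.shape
(23, 23)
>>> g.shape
(5, 23)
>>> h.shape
(5, 13)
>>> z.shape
(13, 5)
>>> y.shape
(13,)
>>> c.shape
(5, 23)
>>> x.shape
(5, 5)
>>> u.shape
(23, 5)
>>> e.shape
(5, 5)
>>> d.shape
(5, 13)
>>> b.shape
(13,)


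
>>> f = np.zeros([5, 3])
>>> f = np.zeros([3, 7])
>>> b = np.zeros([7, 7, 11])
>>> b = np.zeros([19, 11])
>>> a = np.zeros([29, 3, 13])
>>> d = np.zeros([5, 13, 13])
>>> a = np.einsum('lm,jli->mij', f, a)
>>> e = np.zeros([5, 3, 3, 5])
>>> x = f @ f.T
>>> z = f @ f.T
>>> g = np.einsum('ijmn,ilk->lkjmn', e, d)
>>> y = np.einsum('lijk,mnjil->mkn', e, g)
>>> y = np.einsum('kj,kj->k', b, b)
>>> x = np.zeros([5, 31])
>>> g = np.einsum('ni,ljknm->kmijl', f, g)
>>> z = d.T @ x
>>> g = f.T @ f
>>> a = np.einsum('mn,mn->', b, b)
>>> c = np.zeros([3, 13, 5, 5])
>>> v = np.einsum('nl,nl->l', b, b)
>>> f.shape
(3, 7)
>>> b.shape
(19, 11)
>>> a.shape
()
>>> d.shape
(5, 13, 13)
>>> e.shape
(5, 3, 3, 5)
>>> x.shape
(5, 31)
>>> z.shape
(13, 13, 31)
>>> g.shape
(7, 7)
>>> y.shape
(19,)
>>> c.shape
(3, 13, 5, 5)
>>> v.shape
(11,)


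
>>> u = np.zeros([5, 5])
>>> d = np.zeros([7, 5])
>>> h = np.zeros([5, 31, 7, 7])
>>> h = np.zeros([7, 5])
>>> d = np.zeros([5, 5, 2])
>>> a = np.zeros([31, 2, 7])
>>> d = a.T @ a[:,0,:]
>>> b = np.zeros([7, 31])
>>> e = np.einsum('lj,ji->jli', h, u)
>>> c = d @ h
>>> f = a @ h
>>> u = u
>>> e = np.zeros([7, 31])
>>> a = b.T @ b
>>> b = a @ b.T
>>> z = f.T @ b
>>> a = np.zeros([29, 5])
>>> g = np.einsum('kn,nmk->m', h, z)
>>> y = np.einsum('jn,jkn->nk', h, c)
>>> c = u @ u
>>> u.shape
(5, 5)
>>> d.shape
(7, 2, 7)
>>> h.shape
(7, 5)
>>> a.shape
(29, 5)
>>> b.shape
(31, 7)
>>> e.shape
(7, 31)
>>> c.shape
(5, 5)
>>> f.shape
(31, 2, 5)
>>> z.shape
(5, 2, 7)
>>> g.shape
(2,)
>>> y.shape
(5, 2)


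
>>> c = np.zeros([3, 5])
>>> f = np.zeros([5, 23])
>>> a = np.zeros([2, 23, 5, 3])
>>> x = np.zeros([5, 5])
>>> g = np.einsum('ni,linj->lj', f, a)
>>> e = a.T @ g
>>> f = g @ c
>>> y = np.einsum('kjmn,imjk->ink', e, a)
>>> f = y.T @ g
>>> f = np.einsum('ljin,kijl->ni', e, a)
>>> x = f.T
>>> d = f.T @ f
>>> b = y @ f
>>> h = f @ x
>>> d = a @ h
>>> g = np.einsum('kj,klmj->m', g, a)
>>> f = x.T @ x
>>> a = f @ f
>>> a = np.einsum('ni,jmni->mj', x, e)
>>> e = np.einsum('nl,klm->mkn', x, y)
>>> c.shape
(3, 5)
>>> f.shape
(3, 3)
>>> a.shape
(5, 3)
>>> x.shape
(23, 3)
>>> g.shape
(5,)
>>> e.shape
(3, 2, 23)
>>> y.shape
(2, 3, 3)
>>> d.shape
(2, 23, 5, 3)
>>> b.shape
(2, 3, 23)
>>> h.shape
(3, 3)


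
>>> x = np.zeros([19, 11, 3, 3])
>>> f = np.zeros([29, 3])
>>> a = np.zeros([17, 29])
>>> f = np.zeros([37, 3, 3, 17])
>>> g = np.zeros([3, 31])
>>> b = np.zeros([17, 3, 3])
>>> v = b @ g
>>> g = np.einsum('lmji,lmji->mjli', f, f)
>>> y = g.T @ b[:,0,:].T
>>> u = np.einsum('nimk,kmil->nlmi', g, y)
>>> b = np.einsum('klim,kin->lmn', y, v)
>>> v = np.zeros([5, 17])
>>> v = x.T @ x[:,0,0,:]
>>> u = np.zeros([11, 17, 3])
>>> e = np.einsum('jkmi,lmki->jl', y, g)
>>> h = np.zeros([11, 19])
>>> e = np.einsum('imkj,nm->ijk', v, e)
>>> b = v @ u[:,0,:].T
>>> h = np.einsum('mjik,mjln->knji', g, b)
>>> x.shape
(19, 11, 3, 3)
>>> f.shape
(37, 3, 3, 17)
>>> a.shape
(17, 29)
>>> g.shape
(3, 3, 37, 17)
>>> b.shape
(3, 3, 11, 11)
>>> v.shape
(3, 3, 11, 3)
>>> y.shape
(17, 37, 3, 17)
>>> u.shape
(11, 17, 3)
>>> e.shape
(3, 3, 11)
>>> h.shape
(17, 11, 3, 37)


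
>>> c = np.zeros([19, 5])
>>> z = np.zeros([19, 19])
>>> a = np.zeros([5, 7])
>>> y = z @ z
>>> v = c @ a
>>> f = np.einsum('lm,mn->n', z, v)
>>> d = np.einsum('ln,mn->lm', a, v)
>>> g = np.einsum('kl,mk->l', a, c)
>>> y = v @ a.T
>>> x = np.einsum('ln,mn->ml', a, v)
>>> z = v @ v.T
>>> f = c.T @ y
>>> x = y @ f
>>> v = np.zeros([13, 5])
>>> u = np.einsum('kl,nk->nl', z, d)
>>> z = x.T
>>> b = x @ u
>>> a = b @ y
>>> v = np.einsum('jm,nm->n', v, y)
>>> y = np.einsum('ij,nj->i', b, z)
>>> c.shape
(19, 5)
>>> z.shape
(5, 19)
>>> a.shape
(19, 5)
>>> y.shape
(19,)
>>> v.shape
(19,)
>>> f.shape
(5, 5)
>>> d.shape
(5, 19)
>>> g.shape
(7,)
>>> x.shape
(19, 5)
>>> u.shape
(5, 19)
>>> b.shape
(19, 19)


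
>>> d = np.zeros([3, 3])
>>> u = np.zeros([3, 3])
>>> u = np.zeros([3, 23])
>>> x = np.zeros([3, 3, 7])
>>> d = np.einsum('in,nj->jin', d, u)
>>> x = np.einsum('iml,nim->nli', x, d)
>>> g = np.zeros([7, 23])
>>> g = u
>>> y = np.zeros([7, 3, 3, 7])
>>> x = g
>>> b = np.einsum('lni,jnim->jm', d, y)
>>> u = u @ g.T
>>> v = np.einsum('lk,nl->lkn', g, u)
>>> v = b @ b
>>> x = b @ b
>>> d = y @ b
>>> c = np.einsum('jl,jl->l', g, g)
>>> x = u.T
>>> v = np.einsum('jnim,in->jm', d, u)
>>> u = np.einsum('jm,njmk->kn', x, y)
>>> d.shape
(7, 3, 3, 7)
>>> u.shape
(7, 7)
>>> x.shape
(3, 3)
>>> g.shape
(3, 23)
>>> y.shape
(7, 3, 3, 7)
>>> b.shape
(7, 7)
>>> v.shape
(7, 7)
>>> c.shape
(23,)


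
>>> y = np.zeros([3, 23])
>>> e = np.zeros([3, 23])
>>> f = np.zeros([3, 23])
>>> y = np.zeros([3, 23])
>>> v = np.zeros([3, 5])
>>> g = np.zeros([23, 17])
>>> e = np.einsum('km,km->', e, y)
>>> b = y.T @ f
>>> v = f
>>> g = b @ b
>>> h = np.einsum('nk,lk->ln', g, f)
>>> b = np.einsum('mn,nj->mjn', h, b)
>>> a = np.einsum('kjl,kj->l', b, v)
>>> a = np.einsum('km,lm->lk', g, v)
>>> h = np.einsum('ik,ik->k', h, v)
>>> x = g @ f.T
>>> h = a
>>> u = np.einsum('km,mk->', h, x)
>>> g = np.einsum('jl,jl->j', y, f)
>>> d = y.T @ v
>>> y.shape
(3, 23)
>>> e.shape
()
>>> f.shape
(3, 23)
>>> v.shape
(3, 23)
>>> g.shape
(3,)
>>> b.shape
(3, 23, 23)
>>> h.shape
(3, 23)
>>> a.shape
(3, 23)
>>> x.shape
(23, 3)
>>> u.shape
()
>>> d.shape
(23, 23)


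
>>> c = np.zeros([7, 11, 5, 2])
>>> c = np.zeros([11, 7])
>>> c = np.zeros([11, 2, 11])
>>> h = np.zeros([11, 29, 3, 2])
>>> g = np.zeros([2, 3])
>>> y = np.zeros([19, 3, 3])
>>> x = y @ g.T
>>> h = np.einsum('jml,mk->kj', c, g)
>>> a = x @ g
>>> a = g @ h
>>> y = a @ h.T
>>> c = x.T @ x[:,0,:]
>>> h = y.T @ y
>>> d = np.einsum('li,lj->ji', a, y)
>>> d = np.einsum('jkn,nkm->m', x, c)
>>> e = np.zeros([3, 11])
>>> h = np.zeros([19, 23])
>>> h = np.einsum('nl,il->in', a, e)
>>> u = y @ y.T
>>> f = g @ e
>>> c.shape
(2, 3, 2)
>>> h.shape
(3, 2)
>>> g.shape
(2, 3)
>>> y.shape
(2, 3)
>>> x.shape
(19, 3, 2)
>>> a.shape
(2, 11)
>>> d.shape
(2,)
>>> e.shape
(3, 11)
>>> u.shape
(2, 2)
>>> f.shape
(2, 11)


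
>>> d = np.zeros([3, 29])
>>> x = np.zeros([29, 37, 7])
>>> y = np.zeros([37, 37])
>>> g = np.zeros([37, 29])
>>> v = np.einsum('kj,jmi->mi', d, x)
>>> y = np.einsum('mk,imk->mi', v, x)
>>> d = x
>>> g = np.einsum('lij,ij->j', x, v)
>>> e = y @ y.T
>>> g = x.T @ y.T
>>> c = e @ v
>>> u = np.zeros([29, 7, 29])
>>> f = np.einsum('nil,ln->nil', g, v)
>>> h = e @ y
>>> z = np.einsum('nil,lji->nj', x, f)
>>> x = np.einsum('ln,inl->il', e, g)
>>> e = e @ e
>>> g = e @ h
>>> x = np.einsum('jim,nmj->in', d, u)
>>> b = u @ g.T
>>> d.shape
(29, 37, 7)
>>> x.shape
(37, 29)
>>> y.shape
(37, 29)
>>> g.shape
(37, 29)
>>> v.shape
(37, 7)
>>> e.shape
(37, 37)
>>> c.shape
(37, 7)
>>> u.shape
(29, 7, 29)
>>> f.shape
(7, 37, 37)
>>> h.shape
(37, 29)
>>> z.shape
(29, 37)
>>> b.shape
(29, 7, 37)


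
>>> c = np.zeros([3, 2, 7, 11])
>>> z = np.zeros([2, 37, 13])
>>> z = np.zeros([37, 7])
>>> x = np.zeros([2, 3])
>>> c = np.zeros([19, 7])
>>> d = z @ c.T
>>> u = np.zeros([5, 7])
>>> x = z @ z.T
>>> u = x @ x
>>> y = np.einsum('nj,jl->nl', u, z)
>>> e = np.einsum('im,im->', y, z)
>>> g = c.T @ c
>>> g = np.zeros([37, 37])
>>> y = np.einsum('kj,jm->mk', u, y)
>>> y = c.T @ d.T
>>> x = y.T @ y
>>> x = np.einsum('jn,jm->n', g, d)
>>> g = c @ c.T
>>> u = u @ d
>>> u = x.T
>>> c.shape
(19, 7)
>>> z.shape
(37, 7)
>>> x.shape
(37,)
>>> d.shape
(37, 19)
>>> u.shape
(37,)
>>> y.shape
(7, 37)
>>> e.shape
()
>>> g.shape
(19, 19)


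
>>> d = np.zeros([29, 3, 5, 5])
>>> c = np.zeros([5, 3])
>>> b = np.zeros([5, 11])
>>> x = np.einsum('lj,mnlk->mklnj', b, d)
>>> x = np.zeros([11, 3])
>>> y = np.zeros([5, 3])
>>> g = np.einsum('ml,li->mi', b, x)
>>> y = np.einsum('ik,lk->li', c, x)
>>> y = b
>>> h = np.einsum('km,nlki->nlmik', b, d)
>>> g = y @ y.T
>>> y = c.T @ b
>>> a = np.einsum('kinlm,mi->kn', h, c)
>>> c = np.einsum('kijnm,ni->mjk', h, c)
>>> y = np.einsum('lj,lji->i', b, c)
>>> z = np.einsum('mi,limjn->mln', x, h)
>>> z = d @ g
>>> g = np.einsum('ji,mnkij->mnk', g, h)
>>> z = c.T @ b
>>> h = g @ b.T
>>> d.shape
(29, 3, 5, 5)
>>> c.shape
(5, 11, 29)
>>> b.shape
(5, 11)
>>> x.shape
(11, 3)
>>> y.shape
(29,)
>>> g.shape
(29, 3, 11)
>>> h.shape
(29, 3, 5)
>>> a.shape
(29, 11)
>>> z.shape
(29, 11, 11)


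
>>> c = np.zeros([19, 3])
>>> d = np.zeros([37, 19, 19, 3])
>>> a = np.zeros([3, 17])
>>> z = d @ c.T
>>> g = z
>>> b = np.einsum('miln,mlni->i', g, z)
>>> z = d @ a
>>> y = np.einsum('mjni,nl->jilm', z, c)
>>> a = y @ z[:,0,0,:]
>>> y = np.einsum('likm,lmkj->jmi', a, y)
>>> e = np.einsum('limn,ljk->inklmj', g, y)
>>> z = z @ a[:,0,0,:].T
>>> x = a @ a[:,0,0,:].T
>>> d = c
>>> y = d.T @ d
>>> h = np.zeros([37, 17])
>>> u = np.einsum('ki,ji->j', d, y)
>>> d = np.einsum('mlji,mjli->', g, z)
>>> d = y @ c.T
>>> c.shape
(19, 3)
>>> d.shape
(3, 19)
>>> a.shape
(19, 17, 3, 17)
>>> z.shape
(37, 19, 19, 19)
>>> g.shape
(37, 19, 19, 19)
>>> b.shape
(19,)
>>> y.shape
(3, 3)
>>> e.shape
(19, 19, 17, 37, 19, 17)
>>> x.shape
(19, 17, 3, 19)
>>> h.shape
(37, 17)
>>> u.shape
(3,)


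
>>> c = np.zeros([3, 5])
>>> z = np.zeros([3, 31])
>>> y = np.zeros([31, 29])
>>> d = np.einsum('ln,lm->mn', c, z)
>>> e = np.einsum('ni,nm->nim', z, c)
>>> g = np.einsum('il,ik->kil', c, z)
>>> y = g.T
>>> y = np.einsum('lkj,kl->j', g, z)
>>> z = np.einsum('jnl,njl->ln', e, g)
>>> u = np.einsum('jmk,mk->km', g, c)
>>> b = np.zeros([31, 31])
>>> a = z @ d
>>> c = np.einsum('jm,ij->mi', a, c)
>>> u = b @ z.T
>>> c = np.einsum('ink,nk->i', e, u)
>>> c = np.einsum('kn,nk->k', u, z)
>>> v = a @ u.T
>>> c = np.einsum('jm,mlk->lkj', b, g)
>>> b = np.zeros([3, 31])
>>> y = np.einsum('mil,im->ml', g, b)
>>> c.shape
(3, 5, 31)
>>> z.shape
(5, 31)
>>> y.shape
(31, 5)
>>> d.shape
(31, 5)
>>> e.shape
(3, 31, 5)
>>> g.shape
(31, 3, 5)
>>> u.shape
(31, 5)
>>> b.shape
(3, 31)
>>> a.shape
(5, 5)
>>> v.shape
(5, 31)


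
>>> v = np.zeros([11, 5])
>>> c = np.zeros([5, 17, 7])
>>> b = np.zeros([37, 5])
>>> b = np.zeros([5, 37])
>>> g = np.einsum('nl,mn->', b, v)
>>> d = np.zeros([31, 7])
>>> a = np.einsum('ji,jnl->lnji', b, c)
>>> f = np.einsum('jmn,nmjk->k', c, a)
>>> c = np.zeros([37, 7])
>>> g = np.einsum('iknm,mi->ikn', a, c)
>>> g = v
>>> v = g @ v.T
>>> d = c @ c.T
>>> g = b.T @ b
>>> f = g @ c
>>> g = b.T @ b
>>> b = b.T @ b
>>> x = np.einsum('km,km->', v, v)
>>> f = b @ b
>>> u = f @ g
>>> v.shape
(11, 11)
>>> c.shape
(37, 7)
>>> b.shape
(37, 37)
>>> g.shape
(37, 37)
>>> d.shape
(37, 37)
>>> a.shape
(7, 17, 5, 37)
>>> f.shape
(37, 37)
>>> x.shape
()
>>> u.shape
(37, 37)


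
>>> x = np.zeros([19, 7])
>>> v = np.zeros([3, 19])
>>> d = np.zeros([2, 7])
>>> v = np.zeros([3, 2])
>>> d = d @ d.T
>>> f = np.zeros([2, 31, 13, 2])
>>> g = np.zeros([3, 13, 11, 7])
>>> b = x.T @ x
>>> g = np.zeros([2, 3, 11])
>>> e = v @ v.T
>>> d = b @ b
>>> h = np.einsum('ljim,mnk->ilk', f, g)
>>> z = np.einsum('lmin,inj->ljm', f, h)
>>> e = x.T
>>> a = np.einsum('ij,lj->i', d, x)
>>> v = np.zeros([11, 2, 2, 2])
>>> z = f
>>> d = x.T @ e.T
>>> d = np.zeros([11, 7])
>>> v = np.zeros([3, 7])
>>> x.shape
(19, 7)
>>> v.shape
(3, 7)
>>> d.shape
(11, 7)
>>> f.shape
(2, 31, 13, 2)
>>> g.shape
(2, 3, 11)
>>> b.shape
(7, 7)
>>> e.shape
(7, 19)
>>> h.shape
(13, 2, 11)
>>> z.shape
(2, 31, 13, 2)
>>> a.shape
(7,)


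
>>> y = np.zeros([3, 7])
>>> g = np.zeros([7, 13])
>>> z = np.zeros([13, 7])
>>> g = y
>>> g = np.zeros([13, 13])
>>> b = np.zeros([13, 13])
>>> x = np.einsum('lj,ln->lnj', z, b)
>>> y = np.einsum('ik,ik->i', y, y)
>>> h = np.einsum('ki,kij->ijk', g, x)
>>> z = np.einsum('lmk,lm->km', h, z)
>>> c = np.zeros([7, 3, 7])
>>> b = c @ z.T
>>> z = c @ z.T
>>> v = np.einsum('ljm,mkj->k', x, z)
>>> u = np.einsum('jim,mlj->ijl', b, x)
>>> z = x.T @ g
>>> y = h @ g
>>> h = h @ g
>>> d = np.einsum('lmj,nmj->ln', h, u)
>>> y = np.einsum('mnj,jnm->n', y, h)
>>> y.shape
(7,)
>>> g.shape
(13, 13)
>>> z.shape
(7, 13, 13)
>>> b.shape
(7, 3, 13)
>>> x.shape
(13, 13, 7)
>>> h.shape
(13, 7, 13)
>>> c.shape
(7, 3, 7)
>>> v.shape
(3,)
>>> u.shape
(3, 7, 13)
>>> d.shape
(13, 3)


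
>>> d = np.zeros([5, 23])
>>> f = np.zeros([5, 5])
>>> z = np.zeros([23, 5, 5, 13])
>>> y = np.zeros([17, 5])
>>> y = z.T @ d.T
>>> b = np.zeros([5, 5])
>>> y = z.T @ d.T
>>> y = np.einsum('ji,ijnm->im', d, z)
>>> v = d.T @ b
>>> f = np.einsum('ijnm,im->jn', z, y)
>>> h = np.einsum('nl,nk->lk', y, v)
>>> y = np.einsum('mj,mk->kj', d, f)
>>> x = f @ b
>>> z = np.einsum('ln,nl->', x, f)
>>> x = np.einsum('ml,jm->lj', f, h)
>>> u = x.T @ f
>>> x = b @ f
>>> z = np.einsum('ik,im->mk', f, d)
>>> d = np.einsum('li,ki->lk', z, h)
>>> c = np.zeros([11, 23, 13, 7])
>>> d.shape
(23, 13)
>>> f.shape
(5, 5)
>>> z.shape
(23, 5)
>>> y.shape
(5, 23)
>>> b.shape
(5, 5)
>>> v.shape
(23, 5)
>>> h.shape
(13, 5)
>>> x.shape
(5, 5)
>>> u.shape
(13, 5)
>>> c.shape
(11, 23, 13, 7)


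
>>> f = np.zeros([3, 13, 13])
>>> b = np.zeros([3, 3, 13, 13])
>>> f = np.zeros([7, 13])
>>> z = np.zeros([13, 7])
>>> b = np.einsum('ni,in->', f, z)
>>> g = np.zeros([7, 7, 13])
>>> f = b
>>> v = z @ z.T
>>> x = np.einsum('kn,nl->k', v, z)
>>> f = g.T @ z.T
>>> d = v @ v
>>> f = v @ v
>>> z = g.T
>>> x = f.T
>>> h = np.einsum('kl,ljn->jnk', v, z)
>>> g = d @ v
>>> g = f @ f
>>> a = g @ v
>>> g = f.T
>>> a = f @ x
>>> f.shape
(13, 13)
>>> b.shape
()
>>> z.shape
(13, 7, 7)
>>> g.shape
(13, 13)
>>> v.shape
(13, 13)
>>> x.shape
(13, 13)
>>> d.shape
(13, 13)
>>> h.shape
(7, 7, 13)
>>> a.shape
(13, 13)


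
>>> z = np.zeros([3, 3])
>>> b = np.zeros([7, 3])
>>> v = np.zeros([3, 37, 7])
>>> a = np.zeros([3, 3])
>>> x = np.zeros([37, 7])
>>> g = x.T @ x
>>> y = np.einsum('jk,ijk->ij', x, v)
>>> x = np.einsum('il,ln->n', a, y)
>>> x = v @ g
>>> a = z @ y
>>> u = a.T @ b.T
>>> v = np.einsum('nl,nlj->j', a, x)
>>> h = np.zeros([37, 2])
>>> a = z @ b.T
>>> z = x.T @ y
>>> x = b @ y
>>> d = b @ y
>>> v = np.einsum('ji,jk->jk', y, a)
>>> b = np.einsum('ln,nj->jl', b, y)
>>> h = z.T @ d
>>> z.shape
(7, 37, 37)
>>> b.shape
(37, 7)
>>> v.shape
(3, 7)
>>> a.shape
(3, 7)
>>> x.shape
(7, 37)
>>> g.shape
(7, 7)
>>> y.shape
(3, 37)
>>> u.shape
(37, 7)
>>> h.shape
(37, 37, 37)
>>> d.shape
(7, 37)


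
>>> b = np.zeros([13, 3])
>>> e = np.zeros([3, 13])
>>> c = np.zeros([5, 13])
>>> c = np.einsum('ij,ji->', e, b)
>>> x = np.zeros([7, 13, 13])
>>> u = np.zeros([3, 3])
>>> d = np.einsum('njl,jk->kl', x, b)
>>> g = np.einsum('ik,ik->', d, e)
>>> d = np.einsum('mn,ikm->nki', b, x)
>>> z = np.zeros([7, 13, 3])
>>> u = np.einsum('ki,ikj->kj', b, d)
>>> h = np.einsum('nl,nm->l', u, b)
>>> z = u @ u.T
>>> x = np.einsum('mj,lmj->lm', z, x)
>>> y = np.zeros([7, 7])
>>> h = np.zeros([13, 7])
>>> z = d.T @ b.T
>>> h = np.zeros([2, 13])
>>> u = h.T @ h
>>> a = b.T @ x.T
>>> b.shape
(13, 3)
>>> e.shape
(3, 13)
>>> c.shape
()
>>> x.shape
(7, 13)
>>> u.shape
(13, 13)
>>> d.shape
(3, 13, 7)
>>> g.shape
()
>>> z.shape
(7, 13, 13)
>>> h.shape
(2, 13)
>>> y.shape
(7, 7)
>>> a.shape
(3, 7)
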